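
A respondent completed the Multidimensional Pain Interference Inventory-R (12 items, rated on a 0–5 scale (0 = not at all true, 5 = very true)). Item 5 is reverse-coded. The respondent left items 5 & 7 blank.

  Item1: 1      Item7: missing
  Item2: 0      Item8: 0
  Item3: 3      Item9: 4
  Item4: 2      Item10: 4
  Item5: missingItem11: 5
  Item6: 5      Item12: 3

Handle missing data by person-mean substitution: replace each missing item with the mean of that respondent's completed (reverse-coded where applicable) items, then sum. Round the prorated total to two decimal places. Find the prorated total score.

32.40

Reverse-coded (reversed = (0+5) − raw = 5 − raw):
Completed scored items (10 of 12): 1, 0, 3, 2, 5, 0, 4, 4, 5, 3; sum = 27.
Person mean = 27 / 10 ≈ 2.7000
Prorated total = (27 / 10) × 12 = 32.40 (to 2 dp)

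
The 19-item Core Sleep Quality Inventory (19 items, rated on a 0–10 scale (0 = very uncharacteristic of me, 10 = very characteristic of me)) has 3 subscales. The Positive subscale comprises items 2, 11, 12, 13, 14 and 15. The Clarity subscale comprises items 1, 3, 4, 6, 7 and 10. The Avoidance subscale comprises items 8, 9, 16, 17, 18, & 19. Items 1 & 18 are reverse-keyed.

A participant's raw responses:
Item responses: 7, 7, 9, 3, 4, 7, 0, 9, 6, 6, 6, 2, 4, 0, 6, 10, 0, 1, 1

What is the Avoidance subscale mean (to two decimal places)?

Avoidance items: 8, 9, 16, 17, 18, 19.
Of these, item 18 is reverse-keyed; reversed = (0+10) − raw = 10 − raw.
  item 8: 9
  item 9: 6
  item 16: 10
  item 17: 0
  item 18: 10 − 1 = 9
  item 19: 1
Sum = 9 + 6 + 10 + 0 + 9 + 1 = 35
Mean = 35 / 6 = 5.83

5.83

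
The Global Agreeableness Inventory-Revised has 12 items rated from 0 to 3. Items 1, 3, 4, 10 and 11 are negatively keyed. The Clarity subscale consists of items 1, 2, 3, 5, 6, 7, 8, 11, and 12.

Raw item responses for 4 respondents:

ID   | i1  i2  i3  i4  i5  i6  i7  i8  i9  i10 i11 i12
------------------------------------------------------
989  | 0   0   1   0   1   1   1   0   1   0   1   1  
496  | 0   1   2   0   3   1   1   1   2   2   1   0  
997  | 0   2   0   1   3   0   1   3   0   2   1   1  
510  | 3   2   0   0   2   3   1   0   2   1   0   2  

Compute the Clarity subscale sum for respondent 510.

Respondent 510 raw: 3, 2, 0, 0, 2, 3, 1, 0, 2, 1, 0, 2.
Clarity items: 1, 2, 3, 5, 6, 7, 8, 11, 12.
Reverse-coded (reversed = (0+3) − raw = 3 − raw):
  item 1: 3 − 3 = 0
  item 2: 2
  item 3: 3 − 0 = 3
  item 5: 2
  item 6: 3
  item 7: 1
  item 8: 0
  item 11: 3 − 0 = 3
  item 12: 2
Sum = 0 + 2 + 3 + 2 + 3 + 1 + 0 + 3 + 2 = 16

16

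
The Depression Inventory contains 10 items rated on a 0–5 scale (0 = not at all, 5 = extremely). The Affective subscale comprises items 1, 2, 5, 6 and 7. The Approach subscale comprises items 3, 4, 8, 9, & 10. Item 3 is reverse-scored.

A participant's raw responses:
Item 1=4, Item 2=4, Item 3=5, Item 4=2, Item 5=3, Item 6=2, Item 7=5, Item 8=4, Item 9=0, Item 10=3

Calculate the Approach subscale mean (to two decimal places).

1.80

Approach items: 3, 4, 8, 9, 10.
Of these, item 3 is reverse-scored; reverse-coded value = 5 − response.
  item 3: 5 − 5 = 0
  item 4: 2
  item 8: 4
  item 9: 0
  item 10: 3
Sum = 0 + 2 + 4 + 0 + 3 = 9
Mean = 9 / 5 = 1.80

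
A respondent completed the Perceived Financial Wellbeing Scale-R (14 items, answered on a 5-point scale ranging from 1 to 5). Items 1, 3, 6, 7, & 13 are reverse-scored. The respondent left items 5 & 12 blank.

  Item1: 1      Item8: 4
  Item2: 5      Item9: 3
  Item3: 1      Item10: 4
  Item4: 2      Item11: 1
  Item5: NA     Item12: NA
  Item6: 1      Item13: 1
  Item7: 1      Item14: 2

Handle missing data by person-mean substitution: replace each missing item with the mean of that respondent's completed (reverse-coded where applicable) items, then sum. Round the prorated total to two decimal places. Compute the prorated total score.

53.67

Reverse-coded (reverse-coded value = 6 − response):
  item 1: 6 − 1 = 5
  item 3: 6 − 1 = 5
  item 6: 6 − 1 = 5
  item 7: 6 − 1 = 5
  item 13: 6 − 1 = 5
Completed scored items (12 of 14): 5, 5, 5, 2, 5, 5, 4, 3, 4, 1, 5, 2; sum = 46.
Person mean = 46 / 12 ≈ 3.8333
Prorated total = (46 / 12) × 14 = 53.67 (to 2 dp)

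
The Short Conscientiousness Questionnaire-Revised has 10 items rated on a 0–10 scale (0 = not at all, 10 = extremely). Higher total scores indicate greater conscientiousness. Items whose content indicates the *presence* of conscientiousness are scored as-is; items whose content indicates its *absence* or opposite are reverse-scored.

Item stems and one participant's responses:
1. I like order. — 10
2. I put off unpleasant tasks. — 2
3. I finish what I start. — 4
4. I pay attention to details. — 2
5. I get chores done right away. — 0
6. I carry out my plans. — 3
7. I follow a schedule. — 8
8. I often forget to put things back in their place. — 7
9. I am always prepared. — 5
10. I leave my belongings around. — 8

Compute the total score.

45

Items 2, 8, 10 describe the absence/opposite of conscientiousness → reverse-score.
on a 0–10 scale, reversed = 10 − raw.
  item 1: 10
  item 2: 10 − 2 = 8
  item 3: 4
  item 4: 2
  item 5: 0
  item 6: 3
  item 7: 8
  item 8: 10 − 7 = 3
  item 9: 5
  item 10: 10 − 8 = 2
Total = 10 + 8 + 4 + 2 + 0 + 3 + 8 + 3 + 5 + 2 = 45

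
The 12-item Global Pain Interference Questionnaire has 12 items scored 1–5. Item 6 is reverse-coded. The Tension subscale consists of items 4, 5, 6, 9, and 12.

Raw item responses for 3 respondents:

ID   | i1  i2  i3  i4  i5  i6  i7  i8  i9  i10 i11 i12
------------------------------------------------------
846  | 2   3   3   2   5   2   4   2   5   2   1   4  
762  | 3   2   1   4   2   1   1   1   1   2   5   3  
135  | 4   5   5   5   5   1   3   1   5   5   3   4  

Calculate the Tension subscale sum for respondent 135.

Respondent 135 raw: 4, 5, 5, 5, 5, 1, 3, 1, 5, 5, 3, 4.
Tension items: 4, 5, 6, 9, 12.
Reverse-coded (reverse-coded value = 6 − response):
  item 4: 5
  item 5: 5
  item 6: 6 − 1 = 5
  item 9: 5
  item 12: 4
Sum = 5 + 5 + 5 + 5 + 4 = 24

24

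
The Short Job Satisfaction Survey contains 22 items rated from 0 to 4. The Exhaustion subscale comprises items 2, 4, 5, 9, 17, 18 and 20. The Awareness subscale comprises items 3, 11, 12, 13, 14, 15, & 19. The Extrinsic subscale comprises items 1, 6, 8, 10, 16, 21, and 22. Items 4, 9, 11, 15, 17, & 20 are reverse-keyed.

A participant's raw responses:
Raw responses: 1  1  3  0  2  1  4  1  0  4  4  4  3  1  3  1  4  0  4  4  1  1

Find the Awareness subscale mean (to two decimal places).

Awareness items: 3, 11, 12, 13, 14, 15, 19.
Of these, items 11 & 15 are reverse-keyed; reversed = (0+4) − raw = 4 − raw.
  item 3: 3
  item 11: 4 − 4 = 0
  item 12: 4
  item 13: 3
  item 14: 1
  item 15: 4 − 3 = 1
  item 19: 4
Sum = 3 + 0 + 4 + 3 + 1 + 1 + 4 = 16
Mean = 16 / 7 = 2.29

2.29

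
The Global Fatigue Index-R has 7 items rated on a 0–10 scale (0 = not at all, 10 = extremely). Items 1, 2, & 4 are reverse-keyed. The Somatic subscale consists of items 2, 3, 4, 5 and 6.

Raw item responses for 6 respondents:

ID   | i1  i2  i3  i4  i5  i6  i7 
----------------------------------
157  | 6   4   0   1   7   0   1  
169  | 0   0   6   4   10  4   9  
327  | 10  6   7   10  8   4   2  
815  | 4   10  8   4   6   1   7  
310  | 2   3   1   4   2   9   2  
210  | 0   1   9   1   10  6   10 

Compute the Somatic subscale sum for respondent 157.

22

Respondent 157 raw: 6, 4, 0, 1, 7, 0, 1.
Somatic items: 2, 3, 4, 5, 6.
Reverse-coded (on a 0–10 scale, reversed = 10 − raw):
  item 2: 10 − 4 = 6
  item 3: 0
  item 4: 10 − 1 = 9
  item 5: 7
  item 6: 0
Sum = 6 + 0 + 9 + 7 + 0 = 22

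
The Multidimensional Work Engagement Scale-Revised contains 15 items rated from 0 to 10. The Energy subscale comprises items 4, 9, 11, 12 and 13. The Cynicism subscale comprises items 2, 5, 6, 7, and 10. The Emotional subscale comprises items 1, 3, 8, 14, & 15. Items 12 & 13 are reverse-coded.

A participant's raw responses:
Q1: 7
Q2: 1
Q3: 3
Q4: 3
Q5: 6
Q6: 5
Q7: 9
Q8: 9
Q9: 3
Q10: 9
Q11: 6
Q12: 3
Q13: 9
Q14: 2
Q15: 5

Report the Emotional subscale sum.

Emotional items: 1, 3, 8, 14, 15.
  item 1: 7
  item 3: 3
  item 8: 9
  item 14: 2
  item 15: 5
Sum = 7 + 3 + 9 + 2 + 5 = 26

26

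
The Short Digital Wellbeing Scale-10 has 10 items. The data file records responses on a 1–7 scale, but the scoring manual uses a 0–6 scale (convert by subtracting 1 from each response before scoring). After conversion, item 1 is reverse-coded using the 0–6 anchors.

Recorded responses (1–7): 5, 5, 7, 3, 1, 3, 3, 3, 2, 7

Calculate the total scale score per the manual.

Convert to 0–6: 4, 4, 6, 2, 0, 2, 2, 2, 1, 6
Reverse-coded (reverse-coded value = 6 − response):
  item 1: 6 − 4 = 2
Scored: 2, 4, 6, 2, 0, 2, 2, 2, 1, 6
Total = 27

27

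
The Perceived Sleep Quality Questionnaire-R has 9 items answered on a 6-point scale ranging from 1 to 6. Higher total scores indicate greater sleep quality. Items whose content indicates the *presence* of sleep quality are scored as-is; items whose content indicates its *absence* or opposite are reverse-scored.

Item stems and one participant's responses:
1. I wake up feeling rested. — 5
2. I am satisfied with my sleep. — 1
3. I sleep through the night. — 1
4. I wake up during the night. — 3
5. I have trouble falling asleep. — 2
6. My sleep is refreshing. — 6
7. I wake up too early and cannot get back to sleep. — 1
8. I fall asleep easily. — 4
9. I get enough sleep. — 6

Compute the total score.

38

Items 4, 5, 7 describe the absence/opposite of sleep quality → reverse-score.
reverse-coded value = 7 − response.
  item 1: 5
  item 2: 1
  item 3: 1
  item 4: 7 − 3 = 4
  item 5: 7 − 2 = 5
  item 6: 6
  item 7: 7 − 1 = 6
  item 8: 4
  item 9: 6
Total = 5 + 1 + 1 + 4 + 5 + 6 + 6 + 4 + 6 = 38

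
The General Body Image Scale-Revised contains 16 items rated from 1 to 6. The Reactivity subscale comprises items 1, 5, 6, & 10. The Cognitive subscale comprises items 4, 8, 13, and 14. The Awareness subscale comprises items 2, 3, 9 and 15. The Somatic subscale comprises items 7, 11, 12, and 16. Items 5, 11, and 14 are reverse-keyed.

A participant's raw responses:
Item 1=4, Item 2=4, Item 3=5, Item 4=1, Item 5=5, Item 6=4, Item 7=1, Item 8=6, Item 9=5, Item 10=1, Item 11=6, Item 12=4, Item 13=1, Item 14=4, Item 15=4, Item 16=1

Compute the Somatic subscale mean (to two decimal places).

Somatic items: 7, 11, 12, 16.
Of these, item 11 is reverse-keyed; reversed = (1+6) − raw = 7 − raw.
  item 7: 1
  item 11: 7 − 6 = 1
  item 12: 4
  item 16: 1
Sum = 1 + 1 + 4 + 1 = 7
Mean = 7 / 4 = 1.75

1.75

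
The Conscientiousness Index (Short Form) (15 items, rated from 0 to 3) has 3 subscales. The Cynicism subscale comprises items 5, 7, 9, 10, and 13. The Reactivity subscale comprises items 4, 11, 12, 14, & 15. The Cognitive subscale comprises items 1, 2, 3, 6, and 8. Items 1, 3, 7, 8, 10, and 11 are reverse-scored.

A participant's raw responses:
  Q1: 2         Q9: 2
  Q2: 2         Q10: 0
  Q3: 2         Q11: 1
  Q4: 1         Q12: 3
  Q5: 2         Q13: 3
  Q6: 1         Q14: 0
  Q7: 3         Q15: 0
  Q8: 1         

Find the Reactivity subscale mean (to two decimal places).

1.20

Reactivity items: 4, 11, 12, 14, 15.
Of these, item 11 is reverse-scored; on a 0–3 scale, reversed = 3 − raw.
  item 4: 1
  item 11: 3 − 1 = 2
  item 12: 3
  item 14: 0
  item 15: 0
Sum = 1 + 2 + 3 + 0 + 0 = 6
Mean = 6 / 5 = 1.20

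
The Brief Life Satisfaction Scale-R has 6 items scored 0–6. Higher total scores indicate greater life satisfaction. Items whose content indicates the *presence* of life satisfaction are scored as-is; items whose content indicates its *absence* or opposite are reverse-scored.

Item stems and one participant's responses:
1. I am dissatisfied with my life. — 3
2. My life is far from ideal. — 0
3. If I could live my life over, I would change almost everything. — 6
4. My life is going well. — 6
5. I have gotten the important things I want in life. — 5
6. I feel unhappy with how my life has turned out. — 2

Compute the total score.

24

Items 1, 2, 3, 6 describe the absence/opposite of life satisfaction → reverse-score.
reverse-coded value = 6 − response.
  item 1: 6 − 3 = 3
  item 2: 6 − 0 = 6
  item 3: 6 − 6 = 0
  item 4: 6
  item 5: 5
  item 6: 6 − 2 = 4
Total = 3 + 6 + 0 + 6 + 5 + 4 = 24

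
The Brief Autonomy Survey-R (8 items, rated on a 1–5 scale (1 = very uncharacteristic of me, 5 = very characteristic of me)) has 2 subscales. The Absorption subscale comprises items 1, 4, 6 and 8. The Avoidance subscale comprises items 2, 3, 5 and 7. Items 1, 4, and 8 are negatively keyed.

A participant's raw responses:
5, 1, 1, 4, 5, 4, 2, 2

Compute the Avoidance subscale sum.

9

Avoidance items: 2, 3, 5, 7.
  item 2: 1
  item 3: 1
  item 5: 5
  item 7: 2
Sum = 1 + 1 + 5 + 2 = 9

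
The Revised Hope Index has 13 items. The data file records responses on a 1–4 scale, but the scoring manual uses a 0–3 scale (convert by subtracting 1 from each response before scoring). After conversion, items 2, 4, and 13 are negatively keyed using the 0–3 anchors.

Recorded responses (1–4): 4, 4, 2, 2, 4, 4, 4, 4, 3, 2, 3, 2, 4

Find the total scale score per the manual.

24

Convert to 0–3: 3, 3, 1, 1, 3, 3, 3, 3, 2, 1, 2, 1, 3
Reverse-coded (reverse-coded value = 3 − response):
  item 2: 3 − 3 = 0
  item 4: 3 − 1 = 2
  item 13: 3 − 3 = 0
Scored: 3, 0, 1, 2, 3, 3, 3, 3, 2, 1, 2, 1, 0
Total = 24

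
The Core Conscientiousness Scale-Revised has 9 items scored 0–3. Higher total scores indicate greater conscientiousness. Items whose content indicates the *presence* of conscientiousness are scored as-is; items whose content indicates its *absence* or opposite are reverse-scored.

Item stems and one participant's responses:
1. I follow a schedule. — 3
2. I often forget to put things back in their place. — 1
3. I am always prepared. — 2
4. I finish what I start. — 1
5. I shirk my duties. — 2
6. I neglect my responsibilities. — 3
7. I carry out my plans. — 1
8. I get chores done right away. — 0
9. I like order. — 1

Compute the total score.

11

Items 2, 5, 6 describe the absence/opposite of conscientiousness → reverse-score.
reversed = (0+3) − raw = 3 − raw.
  item 1: 3
  item 2: 3 − 1 = 2
  item 3: 2
  item 4: 1
  item 5: 3 − 2 = 1
  item 6: 3 − 3 = 0
  item 7: 1
  item 8: 0
  item 9: 1
Total = 3 + 2 + 2 + 1 + 1 + 0 + 1 + 0 + 1 = 11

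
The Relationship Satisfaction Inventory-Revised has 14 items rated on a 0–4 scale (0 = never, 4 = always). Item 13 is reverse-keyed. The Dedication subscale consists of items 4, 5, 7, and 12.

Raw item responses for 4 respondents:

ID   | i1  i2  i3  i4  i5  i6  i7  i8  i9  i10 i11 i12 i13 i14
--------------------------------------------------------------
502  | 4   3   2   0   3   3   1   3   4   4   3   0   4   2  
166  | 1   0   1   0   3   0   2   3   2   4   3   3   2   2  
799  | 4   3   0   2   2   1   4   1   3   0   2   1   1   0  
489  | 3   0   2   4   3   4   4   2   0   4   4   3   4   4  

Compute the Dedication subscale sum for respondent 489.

14

Respondent 489 raw: 3, 0, 2, 4, 3, 4, 4, 2, 0, 4, 4, 3, 4, 4.
Dedication items: 4, 5, 7, 12.
Reverse-coded (reverse-coded value = 4 − response):
  item 4: 4
  item 5: 3
  item 7: 4
  item 12: 3
Sum = 4 + 3 + 4 + 3 = 14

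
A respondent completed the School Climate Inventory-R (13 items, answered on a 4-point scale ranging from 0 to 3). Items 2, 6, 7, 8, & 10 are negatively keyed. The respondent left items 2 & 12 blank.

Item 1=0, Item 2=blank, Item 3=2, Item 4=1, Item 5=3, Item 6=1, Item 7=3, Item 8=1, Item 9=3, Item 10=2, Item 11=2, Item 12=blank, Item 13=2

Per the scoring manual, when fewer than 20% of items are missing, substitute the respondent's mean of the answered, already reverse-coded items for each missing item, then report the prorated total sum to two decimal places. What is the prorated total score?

21.27

Reverse-coded (reversed = (0+3) − raw = 3 − raw):
  item 6: 3 − 1 = 2
  item 7: 3 − 3 = 0
  item 8: 3 − 1 = 2
  item 10: 3 − 2 = 1
Completed scored items (11 of 13): 0, 2, 1, 3, 2, 0, 2, 3, 1, 2, 2; sum = 18.
Person mean = 18 / 11 ≈ 1.6364
Prorated total = (18 / 11) × 13 = 21.27 (to 2 dp)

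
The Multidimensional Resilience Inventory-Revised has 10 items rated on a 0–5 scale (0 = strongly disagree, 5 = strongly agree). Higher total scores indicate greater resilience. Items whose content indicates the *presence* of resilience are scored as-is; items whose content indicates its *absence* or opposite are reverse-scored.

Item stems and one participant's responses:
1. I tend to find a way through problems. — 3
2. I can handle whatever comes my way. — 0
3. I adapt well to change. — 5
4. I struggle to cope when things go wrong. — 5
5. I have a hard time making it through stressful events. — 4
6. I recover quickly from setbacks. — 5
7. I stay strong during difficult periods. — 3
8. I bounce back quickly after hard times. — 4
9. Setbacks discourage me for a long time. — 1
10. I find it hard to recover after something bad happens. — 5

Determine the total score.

Items 4, 5, 9, 10 describe the absence/opposite of resilience → reverse-score.
reversed = (0+5) − raw = 5 − raw.
  item 1: 3
  item 2: 0
  item 3: 5
  item 4: 5 − 5 = 0
  item 5: 5 − 4 = 1
  item 6: 5
  item 7: 3
  item 8: 4
  item 9: 5 − 1 = 4
  item 10: 5 − 5 = 0
Total = 3 + 0 + 5 + 0 + 1 + 5 + 3 + 4 + 4 + 0 = 25

25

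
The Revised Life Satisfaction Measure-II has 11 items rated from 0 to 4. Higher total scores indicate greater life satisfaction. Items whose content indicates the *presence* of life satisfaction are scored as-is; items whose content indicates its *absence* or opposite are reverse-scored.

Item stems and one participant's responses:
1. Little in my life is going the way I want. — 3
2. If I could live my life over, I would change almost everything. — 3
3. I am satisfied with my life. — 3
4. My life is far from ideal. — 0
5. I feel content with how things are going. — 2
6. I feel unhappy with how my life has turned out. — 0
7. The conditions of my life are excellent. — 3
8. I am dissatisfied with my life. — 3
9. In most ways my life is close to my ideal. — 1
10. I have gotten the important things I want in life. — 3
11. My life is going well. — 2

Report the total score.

Items 1, 2, 4, 6, 8 describe the absence/opposite of life satisfaction → reverse-score.
reversed = (0+4) − raw = 4 − raw.
  item 1: 4 − 3 = 1
  item 2: 4 − 3 = 1
  item 3: 3
  item 4: 4 − 0 = 4
  item 5: 2
  item 6: 4 − 0 = 4
  item 7: 3
  item 8: 4 − 3 = 1
  item 9: 1
  item 10: 3
  item 11: 2
Total = 1 + 1 + 3 + 4 + 2 + 4 + 3 + 1 + 1 + 3 + 2 = 25

25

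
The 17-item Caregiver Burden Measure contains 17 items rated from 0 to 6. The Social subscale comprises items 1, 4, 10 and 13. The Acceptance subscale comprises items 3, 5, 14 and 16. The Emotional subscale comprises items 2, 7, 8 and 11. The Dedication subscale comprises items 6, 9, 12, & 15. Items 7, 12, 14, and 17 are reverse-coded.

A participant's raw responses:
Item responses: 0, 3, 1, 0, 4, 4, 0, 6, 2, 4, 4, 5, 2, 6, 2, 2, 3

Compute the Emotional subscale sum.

Emotional items: 2, 7, 8, 11.
Of these, item 7 is reverse-coded; reverse-coded value = 6 − response.
  item 2: 3
  item 7: 6 − 0 = 6
  item 8: 6
  item 11: 4
Sum = 3 + 6 + 6 + 4 = 19

19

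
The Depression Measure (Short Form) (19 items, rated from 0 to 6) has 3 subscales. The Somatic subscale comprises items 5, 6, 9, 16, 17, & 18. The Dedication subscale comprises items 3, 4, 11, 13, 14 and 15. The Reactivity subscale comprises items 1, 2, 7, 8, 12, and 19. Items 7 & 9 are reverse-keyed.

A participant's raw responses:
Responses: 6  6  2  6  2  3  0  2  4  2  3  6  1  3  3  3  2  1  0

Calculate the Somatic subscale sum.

Somatic items: 5, 6, 9, 16, 17, 18.
Of these, item 9 is reverse-keyed; reverse-coded value = 6 − response.
  item 5: 2
  item 6: 3
  item 9: 6 − 4 = 2
  item 16: 3
  item 17: 2
  item 18: 1
Sum = 2 + 3 + 2 + 3 + 2 + 1 = 13

13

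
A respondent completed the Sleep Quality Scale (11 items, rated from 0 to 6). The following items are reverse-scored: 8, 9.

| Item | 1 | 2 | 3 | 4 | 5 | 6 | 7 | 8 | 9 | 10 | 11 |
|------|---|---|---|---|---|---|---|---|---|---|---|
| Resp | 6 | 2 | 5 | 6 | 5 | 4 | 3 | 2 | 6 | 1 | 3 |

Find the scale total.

Reverse-scored items use 6 − raw:
  item 8: 6 − 2 = 4
  item 9: 6 − 6 = 0
After reverse-coding: 6, 2, 5, 6, 5, 4, 3, 4, 0, 1, 3
Total = 6 + 2 + 5 + 6 + 5 + 4 + 3 + 4 + 0 + 1 + 3 = 39

39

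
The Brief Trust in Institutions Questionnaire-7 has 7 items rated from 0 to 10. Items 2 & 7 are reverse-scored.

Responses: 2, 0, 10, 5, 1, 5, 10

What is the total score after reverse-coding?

Raw sum = 33. Reverse-scored items: 2, 7; their raw sum = 10.
Each reversal replaces raw with 10 − raw, changing the total by 10 − 2·raw per item.
Total = 33 + 2·10 − 2·10 = 33 + 20 − 20 = 33

33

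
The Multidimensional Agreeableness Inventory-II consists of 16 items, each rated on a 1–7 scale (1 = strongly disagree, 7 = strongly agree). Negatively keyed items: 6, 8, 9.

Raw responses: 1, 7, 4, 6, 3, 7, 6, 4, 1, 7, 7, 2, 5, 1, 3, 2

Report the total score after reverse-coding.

Negatively keyed items use 8 − raw:
  item 6: 8 − 7 = 1
  item 8: 8 − 4 = 4
  item 9: 8 − 1 = 7
After reverse-coding: 1, 7, 4, 6, 3, 1, 6, 4, 7, 7, 7, 2, 5, 1, 3, 2
Total = 1 + 7 + 4 + 6 + 3 + 1 + 6 + 4 + 7 + 7 + 7 + 2 + 5 + 1 + 3 + 2 = 66

66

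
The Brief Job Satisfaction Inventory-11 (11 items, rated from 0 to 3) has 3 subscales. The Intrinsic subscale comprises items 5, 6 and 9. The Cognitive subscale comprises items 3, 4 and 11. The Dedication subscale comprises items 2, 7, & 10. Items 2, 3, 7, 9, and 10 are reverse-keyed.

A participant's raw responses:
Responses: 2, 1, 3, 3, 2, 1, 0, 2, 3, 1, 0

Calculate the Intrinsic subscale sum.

Intrinsic items: 5, 6, 9.
Of these, item 9 is reverse-keyed; on a 0–3 scale, reversed = 3 − raw.
  item 5: 2
  item 6: 1
  item 9: 3 − 3 = 0
Sum = 2 + 1 + 0 = 3

3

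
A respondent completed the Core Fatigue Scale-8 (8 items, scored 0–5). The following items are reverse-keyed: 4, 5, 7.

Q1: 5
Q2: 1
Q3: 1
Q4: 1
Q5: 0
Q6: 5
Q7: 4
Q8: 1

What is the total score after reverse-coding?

23

Reverse-keyed items use 5 − raw:
  item 4: 5 − 1 = 4
  item 5: 5 − 0 = 5
  item 7: 5 − 4 = 1
Scored items: 5, 1, 1, 4, 5, 5, 1, 1
Total = 5 + 1 + 1 + 4 + 5 + 5 + 1 + 1 = 23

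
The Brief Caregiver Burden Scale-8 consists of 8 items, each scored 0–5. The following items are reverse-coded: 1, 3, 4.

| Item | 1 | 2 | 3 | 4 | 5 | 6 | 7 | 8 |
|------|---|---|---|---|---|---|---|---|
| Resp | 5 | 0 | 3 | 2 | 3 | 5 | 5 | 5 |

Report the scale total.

23

Reversing items 1, 3, and 4 with 5 − raw:
Total = (5−5) + 0 + (5−3) + (5−2) + 3 + 5 + 5 + 5
      = 0 + 0 + 2 + 3 + 3 + 5 + 5 + 5 = 23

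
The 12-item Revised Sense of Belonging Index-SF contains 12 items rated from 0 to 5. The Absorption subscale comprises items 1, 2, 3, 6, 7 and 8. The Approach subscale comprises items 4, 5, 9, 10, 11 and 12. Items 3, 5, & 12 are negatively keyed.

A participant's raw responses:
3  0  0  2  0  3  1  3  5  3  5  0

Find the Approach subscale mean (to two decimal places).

4.17

Approach items: 4, 5, 9, 10, 11, 12.
Of these, items 5 and 12 are negatively keyed; reverse-coded value = 5 − response.
  item 4: 2
  item 5: 5 − 0 = 5
  item 9: 5
  item 10: 3
  item 11: 5
  item 12: 5 − 0 = 5
Sum = 2 + 5 + 5 + 3 + 5 + 5 = 25
Mean = 25 / 6 = 4.17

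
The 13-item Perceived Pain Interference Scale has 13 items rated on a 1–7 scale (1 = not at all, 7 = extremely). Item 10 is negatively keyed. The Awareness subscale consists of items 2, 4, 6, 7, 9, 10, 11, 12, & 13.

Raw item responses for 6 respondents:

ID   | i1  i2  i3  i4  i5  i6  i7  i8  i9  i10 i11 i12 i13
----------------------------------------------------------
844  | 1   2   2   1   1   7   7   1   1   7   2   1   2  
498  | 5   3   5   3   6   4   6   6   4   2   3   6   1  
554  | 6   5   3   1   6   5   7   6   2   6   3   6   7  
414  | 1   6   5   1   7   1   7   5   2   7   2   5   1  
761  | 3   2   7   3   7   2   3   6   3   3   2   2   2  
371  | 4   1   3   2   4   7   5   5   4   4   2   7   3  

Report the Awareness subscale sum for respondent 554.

38

Respondent 554 raw: 6, 5, 3, 1, 6, 5, 7, 6, 2, 6, 3, 6, 7.
Awareness items: 2, 4, 6, 7, 9, 10, 11, 12, 13.
Reverse-coded (reverse-coded value = 8 − response):
  item 2: 5
  item 4: 1
  item 6: 5
  item 7: 7
  item 9: 2
  item 10: 8 − 6 = 2
  item 11: 3
  item 12: 6
  item 13: 7
Sum = 5 + 1 + 5 + 7 + 2 + 2 + 3 + 6 + 7 = 38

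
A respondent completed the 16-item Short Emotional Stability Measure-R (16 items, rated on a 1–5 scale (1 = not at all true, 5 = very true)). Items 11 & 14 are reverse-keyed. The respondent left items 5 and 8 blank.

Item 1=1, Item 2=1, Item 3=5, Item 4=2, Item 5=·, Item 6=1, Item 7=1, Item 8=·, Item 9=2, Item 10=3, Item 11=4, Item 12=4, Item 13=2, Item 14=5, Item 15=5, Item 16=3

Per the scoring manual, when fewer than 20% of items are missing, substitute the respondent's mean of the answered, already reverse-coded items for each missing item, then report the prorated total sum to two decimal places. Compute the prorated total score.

37.71

Reverse-coded (reverse-coded value = 6 − response):
  item 11: 6 − 4 = 2
  item 14: 6 − 5 = 1
Completed scored items (14 of 16): 1, 1, 5, 2, 1, 1, 2, 3, 2, 4, 2, 1, 5, 3; sum = 33.
Person mean = 33 / 14 ≈ 2.3571
Prorated total = (33 / 14) × 16 = 37.71 (to 2 dp)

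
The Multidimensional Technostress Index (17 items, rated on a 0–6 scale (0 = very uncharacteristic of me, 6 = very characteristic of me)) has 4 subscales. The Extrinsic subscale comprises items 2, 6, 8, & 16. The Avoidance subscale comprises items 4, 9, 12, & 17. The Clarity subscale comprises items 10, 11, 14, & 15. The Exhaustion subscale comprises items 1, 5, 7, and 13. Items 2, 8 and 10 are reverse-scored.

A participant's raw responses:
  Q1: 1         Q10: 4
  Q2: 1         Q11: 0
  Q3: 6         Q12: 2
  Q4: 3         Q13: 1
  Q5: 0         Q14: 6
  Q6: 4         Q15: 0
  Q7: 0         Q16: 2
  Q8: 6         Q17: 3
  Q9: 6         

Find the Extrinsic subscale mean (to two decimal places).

2.75

Extrinsic items: 2, 6, 8, 16.
Of these, items 2 & 8 are reverse-scored; on a 0–6 scale, reversed = 6 − raw.
  item 2: 6 − 1 = 5
  item 6: 4
  item 8: 6 − 6 = 0
  item 16: 2
Sum = 5 + 4 + 0 + 2 = 11
Mean = 11 / 4 = 2.75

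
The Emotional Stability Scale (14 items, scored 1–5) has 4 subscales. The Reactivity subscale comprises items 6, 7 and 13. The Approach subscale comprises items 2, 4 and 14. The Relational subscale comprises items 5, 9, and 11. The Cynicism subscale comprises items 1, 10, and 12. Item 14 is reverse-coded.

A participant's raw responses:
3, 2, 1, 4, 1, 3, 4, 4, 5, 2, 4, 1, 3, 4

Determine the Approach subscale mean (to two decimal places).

2.67

Approach items: 2, 4, 14.
Of these, item 14 is reverse-coded; on a 1–5 scale, reversed = 6 − raw.
  item 2: 2
  item 4: 4
  item 14: 6 − 4 = 2
Sum = 2 + 4 + 2 = 8
Mean = 8 / 3 = 2.67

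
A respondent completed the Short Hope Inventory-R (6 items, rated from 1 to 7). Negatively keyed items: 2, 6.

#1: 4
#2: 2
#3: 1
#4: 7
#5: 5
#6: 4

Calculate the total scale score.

Raw sum = 23. Negatively keyed items: 2, 6; their raw sum = 6.
Each reversal replaces raw with 8 − raw, changing the total by 8 − 2·raw per item.
Total = 23 + 2·8 − 2·6 = 23 + 16 − 12 = 27

27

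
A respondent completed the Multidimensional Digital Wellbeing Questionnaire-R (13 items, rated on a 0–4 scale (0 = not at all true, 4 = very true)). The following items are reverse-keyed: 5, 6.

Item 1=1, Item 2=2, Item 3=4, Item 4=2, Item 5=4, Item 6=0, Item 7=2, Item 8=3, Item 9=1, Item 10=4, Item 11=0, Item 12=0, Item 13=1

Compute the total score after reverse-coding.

24

Reversing items 5 and 6 with 4 − raw:
Total = 1 + 2 + 4 + 2 + (4−4) + (4−0) + 2 + 3 + 1 + 4 + 0 + 0 + 1
      = 1 + 2 + 4 + 2 + 0 + 4 + 2 + 3 + 1 + 4 + 0 + 0 + 1 = 24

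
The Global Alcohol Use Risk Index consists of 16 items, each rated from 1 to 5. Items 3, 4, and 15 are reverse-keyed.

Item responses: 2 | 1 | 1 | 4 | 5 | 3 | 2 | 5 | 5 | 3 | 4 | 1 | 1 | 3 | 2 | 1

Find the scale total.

Apply reverse scoring (on a 1–5 scale, reversed = 6 − raw):
  item 3: 6 − 1 = 5
  item 4: 6 − 4 = 2
  item 15: 6 − 2 = 4
Scored items: 2, 1, 5, 2, 5, 3, 2, 5, 5, 3, 4, 1, 1, 3, 4, 1
Total = 2 + 1 + 5 + 2 + 5 + 3 + 2 + 5 + 5 + 3 + 4 + 1 + 1 + 3 + 4 + 1 = 47

47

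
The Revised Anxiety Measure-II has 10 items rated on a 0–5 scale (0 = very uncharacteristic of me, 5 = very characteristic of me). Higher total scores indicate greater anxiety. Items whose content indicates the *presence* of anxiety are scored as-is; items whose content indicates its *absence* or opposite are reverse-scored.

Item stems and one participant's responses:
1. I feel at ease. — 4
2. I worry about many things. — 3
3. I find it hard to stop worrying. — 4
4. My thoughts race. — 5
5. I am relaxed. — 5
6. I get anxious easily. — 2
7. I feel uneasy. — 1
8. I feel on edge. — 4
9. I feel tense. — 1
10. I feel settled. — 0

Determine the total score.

Items 1, 5, 10 describe the absence/opposite of anxiety → reverse-score.
reverse-coded value = 5 − response.
  item 1: 5 − 4 = 1
  item 2: 3
  item 3: 4
  item 4: 5
  item 5: 5 − 5 = 0
  item 6: 2
  item 7: 1
  item 8: 4
  item 9: 1
  item 10: 5 − 0 = 5
Total = 1 + 3 + 4 + 5 + 0 + 2 + 1 + 4 + 1 + 5 = 26

26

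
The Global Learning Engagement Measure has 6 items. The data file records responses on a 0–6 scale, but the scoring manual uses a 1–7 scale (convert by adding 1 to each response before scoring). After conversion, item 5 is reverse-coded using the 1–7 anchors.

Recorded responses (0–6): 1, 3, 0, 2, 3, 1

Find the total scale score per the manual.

16

Convert to 1–7: 2, 4, 1, 3, 4, 2
Reverse-coded (on a 1–7 scale, reversed = 8 − raw):
  item 5: 8 − 4 = 4
Scored: 2, 4, 1, 3, 4, 2
Total = 16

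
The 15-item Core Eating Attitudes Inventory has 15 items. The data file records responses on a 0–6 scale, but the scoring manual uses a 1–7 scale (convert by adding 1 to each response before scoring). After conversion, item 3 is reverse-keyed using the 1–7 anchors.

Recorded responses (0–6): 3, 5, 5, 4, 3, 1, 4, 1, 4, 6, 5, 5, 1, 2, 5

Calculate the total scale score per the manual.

Convert to 1–7: 4, 6, 6, 5, 4, 2, 5, 2, 5, 7, 6, 6, 2, 3, 6
Reverse-coded (reverse-coded value = 8 − response):
  item 3: 8 − 6 = 2
Scored: 4, 6, 2, 5, 4, 2, 5, 2, 5, 7, 6, 6, 2, 3, 6
Total = 65

65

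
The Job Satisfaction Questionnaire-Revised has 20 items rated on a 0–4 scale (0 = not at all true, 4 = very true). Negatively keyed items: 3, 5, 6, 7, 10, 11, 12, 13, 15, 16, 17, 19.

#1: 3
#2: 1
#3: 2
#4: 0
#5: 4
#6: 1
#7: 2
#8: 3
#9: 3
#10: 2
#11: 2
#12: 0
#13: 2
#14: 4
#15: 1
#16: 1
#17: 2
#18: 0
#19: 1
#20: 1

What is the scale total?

43

Negatively keyed items use 4 − raw:
  item 3: 4 − 2 = 2
  item 5: 4 − 4 = 0
  item 6: 4 − 1 = 3
  item 7: 4 − 2 = 2
  item 10: 4 − 2 = 2
  item 11: 4 − 2 = 2
  item 12: 4 − 0 = 4
  item 13: 4 − 2 = 2
  item 15: 4 − 1 = 3
  item 16: 4 − 1 = 3
  item 17: 4 − 2 = 2
  item 19: 4 − 1 = 3
Scored responses: 3, 1, 2, 0, 0, 3, 2, 3, 3, 2, 2, 4, 2, 4, 3, 3, 2, 0, 3, 1
Total = 3 + 1 + 2 + 0 + 0 + 3 + 2 + 3 + 3 + 2 + 2 + 4 + 2 + 4 + 3 + 3 + 2 + 0 + 3 + 1 = 43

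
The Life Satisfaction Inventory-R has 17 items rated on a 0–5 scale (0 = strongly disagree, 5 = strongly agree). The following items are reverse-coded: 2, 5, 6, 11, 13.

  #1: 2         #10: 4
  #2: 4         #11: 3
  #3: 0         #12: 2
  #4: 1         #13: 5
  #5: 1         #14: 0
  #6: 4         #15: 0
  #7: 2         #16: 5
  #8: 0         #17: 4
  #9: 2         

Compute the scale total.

30

Apply reverse scoring (on a 0–5 scale, reversed = 5 − raw):
  item 2: 5 − 4 = 1
  item 5: 5 − 1 = 4
  item 6: 5 − 4 = 1
  item 11: 5 − 3 = 2
  item 13: 5 − 5 = 0
After reverse-coding: 2, 1, 0, 1, 4, 1, 2, 0, 2, 4, 2, 2, 0, 0, 0, 5, 4
Total = 2 + 1 + 0 + 1 + 4 + 1 + 2 + 0 + 2 + 4 + 2 + 2 + 0 + 0 + 0 + 5 + 4 = 30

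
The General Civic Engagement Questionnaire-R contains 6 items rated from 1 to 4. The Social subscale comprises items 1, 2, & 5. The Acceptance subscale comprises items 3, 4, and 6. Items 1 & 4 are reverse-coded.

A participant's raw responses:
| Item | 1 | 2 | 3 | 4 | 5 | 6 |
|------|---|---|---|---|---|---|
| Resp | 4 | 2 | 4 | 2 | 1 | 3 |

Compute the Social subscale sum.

4

Social items: 1, 2, 5.
Of these, item 1 is reverse-coded; reverse-coded value = 5 − response.
  item 1: 5 − 4 = 1
  item 2: 2
  item 5: 1
Sum = 1 + 2 + 1 = 4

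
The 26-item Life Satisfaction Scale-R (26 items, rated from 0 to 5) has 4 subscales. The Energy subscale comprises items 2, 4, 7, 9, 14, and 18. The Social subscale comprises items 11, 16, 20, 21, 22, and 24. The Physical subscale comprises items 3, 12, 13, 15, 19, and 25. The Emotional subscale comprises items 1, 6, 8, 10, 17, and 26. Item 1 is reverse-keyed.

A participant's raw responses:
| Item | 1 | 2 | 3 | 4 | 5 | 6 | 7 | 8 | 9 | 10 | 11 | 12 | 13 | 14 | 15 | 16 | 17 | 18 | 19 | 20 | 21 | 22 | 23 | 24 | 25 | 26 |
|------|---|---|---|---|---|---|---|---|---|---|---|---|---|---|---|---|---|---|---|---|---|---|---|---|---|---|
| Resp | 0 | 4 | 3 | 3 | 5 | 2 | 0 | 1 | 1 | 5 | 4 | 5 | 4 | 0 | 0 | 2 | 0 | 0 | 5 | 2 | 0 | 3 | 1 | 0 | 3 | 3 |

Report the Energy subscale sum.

8

Energy items: 2, 4, 7, 9, 14, 18.
  item 2: 4
  item 4: 3
  item 7: 0
  item 9: 1
  item 14: 0
  item 18: 0
Sum = 4 + 3 + 0 + 1 + 0 + 0 = 8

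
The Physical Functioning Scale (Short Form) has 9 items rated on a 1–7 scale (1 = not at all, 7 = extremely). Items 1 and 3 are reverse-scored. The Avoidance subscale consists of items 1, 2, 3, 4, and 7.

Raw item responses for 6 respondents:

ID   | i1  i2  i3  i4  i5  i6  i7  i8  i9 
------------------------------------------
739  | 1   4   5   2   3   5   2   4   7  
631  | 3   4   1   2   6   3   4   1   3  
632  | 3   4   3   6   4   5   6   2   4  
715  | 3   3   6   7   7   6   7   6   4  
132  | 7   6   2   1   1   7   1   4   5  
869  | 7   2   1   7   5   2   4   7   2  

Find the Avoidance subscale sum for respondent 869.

Respondent 869 raw: 7, 2, 1, 7, 5, 2, 4, 7, 2.
Avoidance items: 1, 2, 3, 4, 7.
Reverse-coded (on a 1–7 scale, reversed = 8 − raw):
  item 1: 8 − 7 = 1
  item 2: 2
  item 3: 8 − 1 = 7
  item 4: 7
  item 7: 4
Sum = 1 + 2 + 7 + 7 + 4 = 21

21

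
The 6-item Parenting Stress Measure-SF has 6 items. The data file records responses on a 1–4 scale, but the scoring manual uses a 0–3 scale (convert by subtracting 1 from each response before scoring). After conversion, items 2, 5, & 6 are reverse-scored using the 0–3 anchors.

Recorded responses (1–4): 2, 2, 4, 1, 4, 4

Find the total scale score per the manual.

6

Convert to 0–3: 1, 1, 3, 0, 3, 3
Reverse-coded (on a 0–3 scale, reversed = 3 − raw):
  item 2: 3 − 1 = 2
  item 5: 3 − 3 = 0
  item 6: 3 − 3 = 0
Scored: 1, 2, 3, 0, 0, 0
Total = 6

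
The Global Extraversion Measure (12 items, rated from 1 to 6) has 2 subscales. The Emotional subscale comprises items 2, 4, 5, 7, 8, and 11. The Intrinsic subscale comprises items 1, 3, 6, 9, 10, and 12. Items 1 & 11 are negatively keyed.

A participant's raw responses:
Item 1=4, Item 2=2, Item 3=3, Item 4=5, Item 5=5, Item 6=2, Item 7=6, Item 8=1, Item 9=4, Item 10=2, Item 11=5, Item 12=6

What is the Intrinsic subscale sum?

20

Intrinsic items: 1, 3, 6, 9, 10, 12.
Of these, item 1 is negatively keyed; reverse-coded value = 7 − response.
  item 1: 7 − 4 = 3
  item 3: 3
  item 6: 2
  item 9: 4
  item 10: 2
  item 12: 6
Sum = 3 + 3 + 2 + 4 + 2 + 6 = 20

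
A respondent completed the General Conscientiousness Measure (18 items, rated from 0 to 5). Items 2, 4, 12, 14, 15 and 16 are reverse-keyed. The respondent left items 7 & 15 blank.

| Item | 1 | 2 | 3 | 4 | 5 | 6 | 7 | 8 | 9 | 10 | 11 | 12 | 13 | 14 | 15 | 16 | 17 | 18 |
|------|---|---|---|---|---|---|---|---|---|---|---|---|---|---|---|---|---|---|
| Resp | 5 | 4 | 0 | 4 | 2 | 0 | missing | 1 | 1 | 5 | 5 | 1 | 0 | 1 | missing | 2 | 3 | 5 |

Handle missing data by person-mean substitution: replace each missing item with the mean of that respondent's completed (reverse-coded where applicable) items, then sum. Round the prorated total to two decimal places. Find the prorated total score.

45.00

Reverse-coded (reversed = (0+5) − raw = 5 − raw):
  item 2: 5 − 4 = 1
  item 4: 5 − 4 = 1
  item 12: 5 − 1 = 4
  item 14: 5 − 1 = 4
  item 16: 5 − 2 = 3
Completed scored items (16 of 18): 5, 1, 0, 1, 2, 0, 1, 1, 5, 5, 4, 0, 4, 3, 3, 5; sum = 40.
Person mean = 40 / 16 ≈ 2.5000
Prorated total = (40 / 16) × 18 = 45.00 (to 2 dp)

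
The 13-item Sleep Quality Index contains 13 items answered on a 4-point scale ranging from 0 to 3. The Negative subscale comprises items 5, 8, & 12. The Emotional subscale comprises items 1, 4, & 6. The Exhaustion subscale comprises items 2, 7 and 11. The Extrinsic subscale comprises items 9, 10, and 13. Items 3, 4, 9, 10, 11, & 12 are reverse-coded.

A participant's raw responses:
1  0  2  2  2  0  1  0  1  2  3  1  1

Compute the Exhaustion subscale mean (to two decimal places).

Exhaustion items: 2, 7, 11.
Of these, item 11 is reverse-coded; reversed = (0+3) − raw = 3 − raw.
  item 2: 0
  item 7: 1
  item 11: 3 − 3 = 0
Sum = 0 + 1 + 0 = 1
Mean = 1 / 3 = 0.33

0.33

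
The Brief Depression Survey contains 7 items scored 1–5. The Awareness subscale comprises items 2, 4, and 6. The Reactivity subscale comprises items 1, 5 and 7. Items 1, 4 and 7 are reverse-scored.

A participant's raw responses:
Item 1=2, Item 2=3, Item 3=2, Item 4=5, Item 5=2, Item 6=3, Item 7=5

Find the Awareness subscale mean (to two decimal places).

2.33

Awareness items: 2, 4, 6.
Of these, item 4 is reverse-scored; reversed = (1+5) − raw = 6 − raw.
  item 2: 3
  item 4: 6 − 5 = 1
  item 6: 3
Sum = 3 + 1 + 3 = 7
Mean = 7 / 3 = 2.33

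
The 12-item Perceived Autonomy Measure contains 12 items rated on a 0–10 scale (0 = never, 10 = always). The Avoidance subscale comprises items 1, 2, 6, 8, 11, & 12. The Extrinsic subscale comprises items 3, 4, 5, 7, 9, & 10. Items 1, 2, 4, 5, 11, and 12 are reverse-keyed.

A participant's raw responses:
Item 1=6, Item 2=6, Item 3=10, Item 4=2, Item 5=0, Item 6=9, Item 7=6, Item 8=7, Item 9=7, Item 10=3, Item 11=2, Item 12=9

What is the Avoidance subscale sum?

Avoidance items: 1, 2, 6, 8, 11, 12.
Of these, items 1, 2, 11, and 12 are reverse-keyed; reversed = (0+10) − raw = 10 − raw.
  item 1: 10 − 6 = 4
  item 2: 10 − 6 = 4
  item 6: 9
  item 8: 7
  item 11: 10 − 2 = 8
  item 12: 10 − 9 = 1
Sum = 4 + 4 + 9 + 7 + 8 + 1 = 33

33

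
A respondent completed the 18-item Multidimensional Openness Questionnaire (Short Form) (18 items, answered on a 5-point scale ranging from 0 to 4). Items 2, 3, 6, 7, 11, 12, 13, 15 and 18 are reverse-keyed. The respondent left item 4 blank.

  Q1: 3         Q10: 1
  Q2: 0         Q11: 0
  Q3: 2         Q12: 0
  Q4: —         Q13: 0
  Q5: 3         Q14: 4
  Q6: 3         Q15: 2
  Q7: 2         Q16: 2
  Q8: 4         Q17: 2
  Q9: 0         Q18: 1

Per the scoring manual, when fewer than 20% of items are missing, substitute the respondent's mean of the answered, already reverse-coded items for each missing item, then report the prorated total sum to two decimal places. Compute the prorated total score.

47.65

Reverse-coded (reversed = (0+4) − raw = 4 − raw):
  item 2: 4 − 0 = 4
  item 3: 4 − 2 = 2
  item 6: 4 − 3 = 1
  item 7: 4 − 2 = 2
  item 11: 4 − 0 = 4
  item 12: 4 − 0 = 4
  item 13: 4 − 0 = 4
  item 15: 4 − 2 = 2
  item 18: 4 − 1 = 3
Completed scored items (17 of 18): 3, 4, 2, 3, 1, 2, 4, 0, 1, 4, 4, 4, 4, 2, 2, 2, 3; sum = 45.
Person mean = 45 / 17 ≈ 2.6471
Prorated total = (45 / 17) × 18 = 47.65 (to 2 dp)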